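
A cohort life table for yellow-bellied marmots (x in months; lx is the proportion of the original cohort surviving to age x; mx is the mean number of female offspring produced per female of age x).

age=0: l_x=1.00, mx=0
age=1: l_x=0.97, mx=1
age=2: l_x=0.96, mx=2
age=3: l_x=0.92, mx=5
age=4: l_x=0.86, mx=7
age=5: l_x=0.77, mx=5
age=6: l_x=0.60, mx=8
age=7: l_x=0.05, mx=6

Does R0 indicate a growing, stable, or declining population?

growing

R0 = Σ lx·mx = 0 + 0.97 + 1.92 + 4.6 + 6.02 + 3.85 + 4.8 + 0.3 = 22.46
R0 > 1, so the population is growing.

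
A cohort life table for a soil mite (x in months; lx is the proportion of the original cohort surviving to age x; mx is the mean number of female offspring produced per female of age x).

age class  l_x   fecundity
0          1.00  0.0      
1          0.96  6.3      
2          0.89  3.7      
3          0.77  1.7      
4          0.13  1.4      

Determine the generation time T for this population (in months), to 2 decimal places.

1.60

lx·mx: 0, 6.048, 3.293, 1.309, 0.182 → R0 = 10.832
x·lx·mx: 0, 6.048, 6.586, 3.927, 0.728 → Σ = 17.289
T = 17.289 / 10.832 = 1.596104… → 1.60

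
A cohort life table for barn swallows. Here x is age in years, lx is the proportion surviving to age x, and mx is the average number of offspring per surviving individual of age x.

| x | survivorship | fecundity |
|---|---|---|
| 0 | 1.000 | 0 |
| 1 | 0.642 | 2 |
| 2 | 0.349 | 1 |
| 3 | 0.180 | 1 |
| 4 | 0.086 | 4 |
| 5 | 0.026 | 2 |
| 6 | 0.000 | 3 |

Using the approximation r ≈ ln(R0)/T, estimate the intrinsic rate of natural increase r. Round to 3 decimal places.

R0 = Σ lx·mx = 0 + 1.284 + 0.349 + 0.18 + 0.344 + 0.052 + 0 = 2.209
Σ x·lx·mx = 4.158; T = 4.158/2.209 = 1.8823…
r ≈ ln(R0)/T = ln(2.209)/1.8823… = 0.42105… → 0.421

0.421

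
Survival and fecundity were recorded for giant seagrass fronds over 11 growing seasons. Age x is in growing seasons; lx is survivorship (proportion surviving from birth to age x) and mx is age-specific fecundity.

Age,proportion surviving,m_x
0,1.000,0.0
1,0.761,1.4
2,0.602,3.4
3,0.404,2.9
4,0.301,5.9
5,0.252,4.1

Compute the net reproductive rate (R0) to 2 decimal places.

lx·mx by age: 0, 1.0654, 2.0468, 1.1716, 1.7759, 1.0332
R0 = Σ lx·mx = 7.0929 → 7.09

7.09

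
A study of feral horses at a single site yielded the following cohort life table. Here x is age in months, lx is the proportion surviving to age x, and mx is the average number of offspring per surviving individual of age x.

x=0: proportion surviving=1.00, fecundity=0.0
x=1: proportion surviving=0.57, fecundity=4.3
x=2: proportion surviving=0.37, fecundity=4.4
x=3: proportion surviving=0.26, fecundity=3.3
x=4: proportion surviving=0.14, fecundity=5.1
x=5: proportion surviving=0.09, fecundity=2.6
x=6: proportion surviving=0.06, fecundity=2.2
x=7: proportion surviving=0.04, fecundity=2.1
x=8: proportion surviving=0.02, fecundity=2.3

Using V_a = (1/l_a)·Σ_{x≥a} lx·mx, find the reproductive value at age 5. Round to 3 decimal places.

lx·mx for x ≥ 5: 0.234, 0.132, 0.084, 0.046 → sum = 0.496
V_5 = 0.496 / l_5 = 0.496 / 0.09 = 5.511111… → 5.511

5.511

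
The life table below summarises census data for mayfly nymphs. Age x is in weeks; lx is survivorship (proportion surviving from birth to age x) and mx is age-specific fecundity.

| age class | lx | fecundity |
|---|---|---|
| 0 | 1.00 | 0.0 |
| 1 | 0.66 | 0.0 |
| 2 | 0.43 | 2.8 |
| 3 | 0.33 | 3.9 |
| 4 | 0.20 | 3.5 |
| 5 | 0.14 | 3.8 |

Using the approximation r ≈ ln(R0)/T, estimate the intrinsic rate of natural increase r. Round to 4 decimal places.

0.4173

R0 = Σ lx·mx = 0 + 0 + 1.204 + 1.287 + 0.7 + 0.532 = 3.723
Σ x·lx·mx = 11.729; T = 11.729/3.723 = 3.15042…
r ≈ ln(R0)/T = ln(3.723)/3.15042… = 0.417256… → 0.4173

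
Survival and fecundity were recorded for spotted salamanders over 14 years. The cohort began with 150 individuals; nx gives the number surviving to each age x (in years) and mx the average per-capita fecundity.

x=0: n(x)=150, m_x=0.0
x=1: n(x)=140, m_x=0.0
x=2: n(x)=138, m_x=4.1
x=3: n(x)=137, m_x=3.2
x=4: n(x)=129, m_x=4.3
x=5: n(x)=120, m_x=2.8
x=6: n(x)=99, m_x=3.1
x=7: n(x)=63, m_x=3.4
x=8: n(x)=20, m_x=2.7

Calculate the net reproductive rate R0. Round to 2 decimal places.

lx = nx/n0 = nx/150: 1, 0.93333…, 0.92, 0.91333…, 0.86, 0.8, 0.66, 0.42, 0.13333…
lx·mx by age: 0, 0, 3.772, 2.922667…, 3.698, 2.24, 2.046, 1.428, 0.36…
R0 = Σ lx·mx = 16.466667… → 16.47

16.47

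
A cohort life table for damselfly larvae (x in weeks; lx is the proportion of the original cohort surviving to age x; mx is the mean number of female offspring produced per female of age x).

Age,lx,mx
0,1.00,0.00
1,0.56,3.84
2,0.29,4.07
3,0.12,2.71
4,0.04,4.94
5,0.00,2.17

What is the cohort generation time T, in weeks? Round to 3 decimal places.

1.629

lx·mx: 0, 2.1504, 1.1803, 0.3252, 0.1976, 0 → R0 = 3.8535
x·lx·mx: 0, 2.1504, 2.3606, 0.9756, 0.7904, 0 → Σ = 6.277
T = 6.277 / 3.8535 = 1.628909… → 1.629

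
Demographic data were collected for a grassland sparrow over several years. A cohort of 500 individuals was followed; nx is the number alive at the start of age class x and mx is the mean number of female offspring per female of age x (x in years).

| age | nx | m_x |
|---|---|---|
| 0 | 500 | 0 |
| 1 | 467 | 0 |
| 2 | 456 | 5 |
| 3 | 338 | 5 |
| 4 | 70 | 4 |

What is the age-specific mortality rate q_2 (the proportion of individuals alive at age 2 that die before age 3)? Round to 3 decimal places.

0.259

lx = nx/n0 = nx/500: 1, 0.934, 0.912, 0.676, 0.14
q_2 = (l_2 − l_3) / l_2 = (0.912 − 0.676) / 0.912
     = 0.236 / 0.912 = 0.258772… → 0.259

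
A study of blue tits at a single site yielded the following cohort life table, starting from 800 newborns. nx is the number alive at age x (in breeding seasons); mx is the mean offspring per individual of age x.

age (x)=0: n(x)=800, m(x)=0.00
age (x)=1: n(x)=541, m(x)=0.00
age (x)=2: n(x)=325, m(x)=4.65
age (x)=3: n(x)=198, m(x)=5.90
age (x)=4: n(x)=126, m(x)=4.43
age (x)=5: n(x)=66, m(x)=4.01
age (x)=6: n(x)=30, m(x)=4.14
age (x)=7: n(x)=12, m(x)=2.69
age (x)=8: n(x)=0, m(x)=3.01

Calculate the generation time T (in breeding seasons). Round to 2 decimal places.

lx = nx/n0 = nx/800: 1, 0.67625, 0.40625, 0.2475, 0.1575, 0.0825, 0.0375, 0.015, 0
lx·mx: 0, 0, 1.889063…, 1.46025, 0.697725, 0.330825, 0.15525, 0.04035, 0 → R0 = 4.573463…
x·lx·mx: 0, 0, 3.778125…, 4.38075, 2.7909, 1.654125, 0.9315, 0.28245, 0 → Σ = 13.81785…
T = 13.81785… / 4.573463… = 3.02131… → 3.02

3.02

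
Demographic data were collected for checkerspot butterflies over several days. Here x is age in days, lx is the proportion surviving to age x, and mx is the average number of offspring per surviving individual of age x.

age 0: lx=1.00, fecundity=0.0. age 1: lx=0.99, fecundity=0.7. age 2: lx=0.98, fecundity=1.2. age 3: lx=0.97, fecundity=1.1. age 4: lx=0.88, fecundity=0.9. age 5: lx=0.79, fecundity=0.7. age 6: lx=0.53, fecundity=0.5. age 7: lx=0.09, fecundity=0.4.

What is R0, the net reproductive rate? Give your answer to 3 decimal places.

lx·mx by age: 0, 0.693, 1.176, 1.067, 0.792, 0.553, 0.265, 0.036
R0 = Σ lx·mx = 4.582 → 4.582

4.582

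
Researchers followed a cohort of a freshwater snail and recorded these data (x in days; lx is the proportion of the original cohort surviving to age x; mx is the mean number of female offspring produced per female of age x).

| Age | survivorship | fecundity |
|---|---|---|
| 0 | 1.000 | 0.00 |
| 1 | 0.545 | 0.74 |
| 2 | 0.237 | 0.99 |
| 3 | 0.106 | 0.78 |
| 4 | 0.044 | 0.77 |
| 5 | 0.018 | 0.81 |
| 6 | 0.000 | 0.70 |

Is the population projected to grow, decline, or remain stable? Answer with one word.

declining

R0 = Σ lx·mx = 0 + 0.4033 + 0.23463 + 0.08268 + 0.03388 + 0.01458 + 0 = 0.76907
R0 < 1, so the population is declining.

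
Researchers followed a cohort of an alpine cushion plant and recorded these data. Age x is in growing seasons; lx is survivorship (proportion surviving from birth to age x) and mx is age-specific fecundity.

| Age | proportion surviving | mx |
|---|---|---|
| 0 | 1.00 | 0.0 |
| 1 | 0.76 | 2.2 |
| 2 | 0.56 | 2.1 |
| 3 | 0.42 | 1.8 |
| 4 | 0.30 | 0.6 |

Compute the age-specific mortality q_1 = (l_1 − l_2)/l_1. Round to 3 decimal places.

0.263

q_1 = (l_1 − l_2) / l_1 = (0.76 − 0.56) / 0.76
     = 0.2 / 0.76 = 0.263158… → 0.263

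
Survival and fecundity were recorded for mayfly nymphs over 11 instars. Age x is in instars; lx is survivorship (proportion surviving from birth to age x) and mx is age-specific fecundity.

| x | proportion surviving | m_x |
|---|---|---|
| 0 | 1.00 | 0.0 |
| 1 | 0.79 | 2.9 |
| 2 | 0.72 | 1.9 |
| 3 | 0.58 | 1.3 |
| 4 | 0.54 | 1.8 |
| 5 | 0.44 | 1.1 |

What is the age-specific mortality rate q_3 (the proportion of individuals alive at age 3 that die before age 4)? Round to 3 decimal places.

0.069

q_3 = (l_3 − l_4) / l_3 = (0.58 − 0.54) / 0.58
     = 0.04 / 0.58 = 0.068966… → 0.069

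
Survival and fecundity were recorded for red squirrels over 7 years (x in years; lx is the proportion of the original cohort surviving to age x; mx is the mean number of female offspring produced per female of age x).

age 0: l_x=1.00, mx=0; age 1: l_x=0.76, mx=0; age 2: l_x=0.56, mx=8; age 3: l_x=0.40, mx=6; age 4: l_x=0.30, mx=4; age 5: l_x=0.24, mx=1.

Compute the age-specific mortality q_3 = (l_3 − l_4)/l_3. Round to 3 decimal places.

q_3 = (l_3 − l_4) / l_3 = (0.4 − 0.3) / 0.4
     = 0.1 / 0.4 = 0.25 → 0.250

0.250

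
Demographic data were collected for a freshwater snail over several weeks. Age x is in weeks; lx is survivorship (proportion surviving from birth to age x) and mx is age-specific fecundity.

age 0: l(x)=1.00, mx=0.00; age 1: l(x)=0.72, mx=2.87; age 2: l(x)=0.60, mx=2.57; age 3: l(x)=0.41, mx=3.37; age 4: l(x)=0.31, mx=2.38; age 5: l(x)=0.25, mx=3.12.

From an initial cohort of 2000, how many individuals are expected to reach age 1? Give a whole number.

1440

Expected survivors = N0 · l_1 = 2000 × 0.72 = 1440 → 1440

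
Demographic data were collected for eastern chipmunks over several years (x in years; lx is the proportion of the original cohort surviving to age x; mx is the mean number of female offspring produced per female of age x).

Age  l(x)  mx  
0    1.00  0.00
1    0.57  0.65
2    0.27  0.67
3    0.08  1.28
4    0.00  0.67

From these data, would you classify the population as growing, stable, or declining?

declining

R0 = Σ lx·mx = 0 + 0.3705 + 0.1809 + 0.1024 + 0 = 0.6538
R0 < 1, so the population is declining.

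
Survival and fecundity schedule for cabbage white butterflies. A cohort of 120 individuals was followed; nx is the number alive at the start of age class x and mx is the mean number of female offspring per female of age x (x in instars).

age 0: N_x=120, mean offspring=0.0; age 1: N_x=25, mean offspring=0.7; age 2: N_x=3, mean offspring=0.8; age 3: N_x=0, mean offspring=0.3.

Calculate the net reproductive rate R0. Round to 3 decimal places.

lx = nx/n0 = nx/120: 1, 0.20833…, 0.025, 0
lx·mx by age: 0, 0.145833…, 0.02, 0
R0 = Σ lx·mx = 0.165833… → 0.166

0.166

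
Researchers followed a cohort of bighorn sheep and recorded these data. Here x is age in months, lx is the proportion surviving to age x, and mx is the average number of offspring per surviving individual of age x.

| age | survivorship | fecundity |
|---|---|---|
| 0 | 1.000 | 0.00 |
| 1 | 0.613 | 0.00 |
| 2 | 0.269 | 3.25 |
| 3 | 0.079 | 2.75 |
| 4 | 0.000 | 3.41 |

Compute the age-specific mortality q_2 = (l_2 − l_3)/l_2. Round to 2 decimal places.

q_2 = (l_2 − l_3) / l_2 = (0.269 − 0.079) / 0.269
     = 0.19 / 0.269 = 0.70632… → 0.71

0.71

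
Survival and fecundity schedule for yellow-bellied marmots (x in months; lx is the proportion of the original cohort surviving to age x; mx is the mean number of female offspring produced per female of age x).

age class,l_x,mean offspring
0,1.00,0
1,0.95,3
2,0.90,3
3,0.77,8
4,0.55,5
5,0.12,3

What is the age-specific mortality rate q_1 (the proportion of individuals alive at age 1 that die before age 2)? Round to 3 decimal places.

q_1 = (l_1 − l_2) / l_1 = (0.95 − 0.9) / 0.95
     = 0.05 / 0.95 = 0.052632… → 0.053

0.053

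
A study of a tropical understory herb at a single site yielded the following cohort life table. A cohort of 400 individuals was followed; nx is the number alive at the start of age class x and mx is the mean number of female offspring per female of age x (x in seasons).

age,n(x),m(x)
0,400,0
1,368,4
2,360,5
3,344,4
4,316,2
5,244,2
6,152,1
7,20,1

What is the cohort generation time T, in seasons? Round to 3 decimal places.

lx = nx/n0 = nx/400: 1, 0.92, 0.9, 0.86, 0.79, 0.61, 0.38, 0.05
lx·mx: 0, 3.68, 4.5, 3.44, 1.58, 1.22, 0.38, 0.05 → R0 = 14.85
x·lx·mx: 0, 3.68, 9, 10.32, 6.32, 6.1, 2.28, 0.35 → Σ = 38.05
T = 38.05 / 14.85 = 2.56229… → 2.562

2.562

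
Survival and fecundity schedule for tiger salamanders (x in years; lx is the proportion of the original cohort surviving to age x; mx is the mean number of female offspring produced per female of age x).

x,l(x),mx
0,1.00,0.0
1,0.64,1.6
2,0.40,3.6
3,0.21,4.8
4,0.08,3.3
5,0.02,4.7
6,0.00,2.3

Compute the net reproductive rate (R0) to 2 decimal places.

3.83

lx·mx by age: 0, 1.024, 1.44, 1.008, 0.264, 0.094, 0
R0 = Σ lx·mx = 3.83 → 3.83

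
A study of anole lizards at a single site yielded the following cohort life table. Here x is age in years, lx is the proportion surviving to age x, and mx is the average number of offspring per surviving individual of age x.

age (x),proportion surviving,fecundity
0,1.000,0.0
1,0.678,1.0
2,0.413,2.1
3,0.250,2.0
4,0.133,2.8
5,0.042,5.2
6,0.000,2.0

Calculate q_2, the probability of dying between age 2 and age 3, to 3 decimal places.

0.395

q_2 = (l_2 − l_3) / l_2 = (0.413 − 0.25) / 0.413
     = 0.163 / 0.413 = 0.394673… → 0.395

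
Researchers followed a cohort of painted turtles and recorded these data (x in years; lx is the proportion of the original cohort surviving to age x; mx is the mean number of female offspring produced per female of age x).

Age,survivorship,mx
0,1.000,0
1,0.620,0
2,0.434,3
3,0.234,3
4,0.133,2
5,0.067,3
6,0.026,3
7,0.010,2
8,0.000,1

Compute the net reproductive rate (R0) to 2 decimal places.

lx·mx by age: 0, 0, 1.302, 0.702, 0.266, 0.201, 0.078, 0.02, 0
R0 = Σ lx·mx = 2.569 → 2.57

2.57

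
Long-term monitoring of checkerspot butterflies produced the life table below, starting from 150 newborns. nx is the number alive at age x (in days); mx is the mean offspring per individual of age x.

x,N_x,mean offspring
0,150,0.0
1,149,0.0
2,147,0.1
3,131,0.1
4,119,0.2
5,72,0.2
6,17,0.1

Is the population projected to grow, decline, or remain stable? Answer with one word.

lx = nx/n0 = nx/150: 1, 0.99333…, 0.98, 0.87333…, 0.79333…, 0.48, 0.11333…
R0 = Σ lx·mx = 0 + 0 + 0.098 + 0.087333… + 0.158667… + 0.096 + 0.011333… = 0.451333…
R0 < 1, so the population is declining.

declining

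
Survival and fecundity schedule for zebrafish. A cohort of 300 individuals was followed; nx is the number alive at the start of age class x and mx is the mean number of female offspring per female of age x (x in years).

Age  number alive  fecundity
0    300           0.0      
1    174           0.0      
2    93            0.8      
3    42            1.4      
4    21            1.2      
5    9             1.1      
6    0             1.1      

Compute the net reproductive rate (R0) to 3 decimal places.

0.561

lx = nx/n0 = nx/300: 1, 0.58, 0.31, 0.14, 0.07, 0.03, 0
lx·mx by age: 0, 0, 0.248, 0.196, 0.084, 0.033, 0
R0 = Σ lx·mx = 0.561 → 0.561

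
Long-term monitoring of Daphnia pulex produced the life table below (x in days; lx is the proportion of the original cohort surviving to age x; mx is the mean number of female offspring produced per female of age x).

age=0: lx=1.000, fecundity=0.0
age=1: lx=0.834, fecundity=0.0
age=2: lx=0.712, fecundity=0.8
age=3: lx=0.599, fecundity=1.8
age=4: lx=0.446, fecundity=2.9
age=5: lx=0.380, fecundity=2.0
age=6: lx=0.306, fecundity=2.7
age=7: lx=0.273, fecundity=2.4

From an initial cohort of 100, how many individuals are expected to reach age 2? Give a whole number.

Expected survivors = N0 · l_2 = 100 × 0.712 = 71.2 → 71

71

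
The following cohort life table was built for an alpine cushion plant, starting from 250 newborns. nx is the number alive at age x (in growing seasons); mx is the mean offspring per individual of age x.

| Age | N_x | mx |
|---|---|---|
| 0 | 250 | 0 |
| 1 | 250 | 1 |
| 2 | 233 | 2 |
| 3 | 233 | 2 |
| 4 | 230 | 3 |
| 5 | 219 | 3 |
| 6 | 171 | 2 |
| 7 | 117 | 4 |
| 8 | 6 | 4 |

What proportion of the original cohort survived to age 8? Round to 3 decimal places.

l_8 = n_8/n_0 = 6/250 = 0.024 → 0.024

0.024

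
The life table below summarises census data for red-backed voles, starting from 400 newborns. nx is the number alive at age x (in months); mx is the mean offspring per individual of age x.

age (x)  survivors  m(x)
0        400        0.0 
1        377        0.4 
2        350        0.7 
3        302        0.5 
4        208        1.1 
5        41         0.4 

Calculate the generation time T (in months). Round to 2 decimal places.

2.64

lx = nx/n0 = nx/400: 1, 0.9425, 0.875, 0.755, 0.52, 0.1025
lx·mx: 0, 0.377, 0.6125, 0.3775, 0.572, 0.041 → R0 = 1.98
x·lx·mx: 0, 0.377, 1.225, 1.1325, 2.288, 0.205 → Σ = 5.2275
T = 5.2275 / 1.98 = 2.640152… → 2.64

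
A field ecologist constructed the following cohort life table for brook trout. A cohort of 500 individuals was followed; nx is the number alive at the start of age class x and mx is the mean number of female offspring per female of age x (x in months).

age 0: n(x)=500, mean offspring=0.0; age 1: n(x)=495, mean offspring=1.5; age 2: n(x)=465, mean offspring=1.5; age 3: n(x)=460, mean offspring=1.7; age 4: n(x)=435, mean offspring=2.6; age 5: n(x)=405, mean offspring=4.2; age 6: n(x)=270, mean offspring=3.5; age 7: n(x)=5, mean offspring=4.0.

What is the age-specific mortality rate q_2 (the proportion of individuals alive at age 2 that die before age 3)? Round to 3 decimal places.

0.011

lx = nx/n0 = nx/500: 1, 0.99, 0.93, 0.92, 0.87, 0.81, 0.54, 0.01
q_2 = (l_2 − l_3) / l_2 = (0.93 − 0.92) / 0.93
     = 0.01 / 0.93 = 0.010753… → 0.011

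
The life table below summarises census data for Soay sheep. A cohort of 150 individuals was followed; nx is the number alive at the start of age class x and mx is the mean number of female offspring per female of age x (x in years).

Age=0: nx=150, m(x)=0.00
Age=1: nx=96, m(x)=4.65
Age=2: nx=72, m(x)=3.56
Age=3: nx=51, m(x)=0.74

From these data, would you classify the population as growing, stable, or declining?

growing

lx = nx/n0 = nx/150: 1, 0.64, 0.48, 0.34
R0 = Σ lx·mx = 0 + 2.976 + 1.7088 + 0.2516 = 4.9364
R0 > 1, so the population is growing.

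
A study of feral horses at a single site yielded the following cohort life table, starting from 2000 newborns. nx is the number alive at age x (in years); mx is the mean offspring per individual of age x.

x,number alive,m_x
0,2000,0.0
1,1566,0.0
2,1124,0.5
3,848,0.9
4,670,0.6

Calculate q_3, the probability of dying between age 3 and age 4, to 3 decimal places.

lx = nx/n0 = nx/2000: 1, 0.783, 0.562, 0.424, 0.335
q_3 = (l_3 − l_4) / l_3 = (0.424 − 0.335) / 0.424
     = 0.089 / 0.424 = 0.209906… → 0.210

0.210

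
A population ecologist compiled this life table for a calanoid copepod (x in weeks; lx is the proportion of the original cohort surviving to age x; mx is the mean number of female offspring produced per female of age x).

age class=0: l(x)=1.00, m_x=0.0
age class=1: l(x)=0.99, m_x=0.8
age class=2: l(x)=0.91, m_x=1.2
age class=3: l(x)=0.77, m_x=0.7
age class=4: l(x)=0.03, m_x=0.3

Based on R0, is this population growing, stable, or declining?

growing

R0 = Σ lx·mx = 0 + 0.792 + 1.092 + 0.539 + 0.009 = 2.432
R0 > 1, so the population is growing.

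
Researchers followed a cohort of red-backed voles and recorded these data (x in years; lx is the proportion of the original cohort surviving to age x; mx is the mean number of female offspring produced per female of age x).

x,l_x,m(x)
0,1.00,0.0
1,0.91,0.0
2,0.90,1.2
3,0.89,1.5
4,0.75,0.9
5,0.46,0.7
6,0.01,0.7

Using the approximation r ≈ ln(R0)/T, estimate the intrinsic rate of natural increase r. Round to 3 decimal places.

R0 = Σ lx·mx = 0 + 0 + 1.08 + 1.335 + 0.675 + 0.322 + 0.007 = 3.419
Σ x·lx·mx = 10.517; T = 10.517/3.419 = 3.07605…
r ≈ ln(R0)/T = ln(3.419)/3.07605… = 0.39965… → 0.400

0.400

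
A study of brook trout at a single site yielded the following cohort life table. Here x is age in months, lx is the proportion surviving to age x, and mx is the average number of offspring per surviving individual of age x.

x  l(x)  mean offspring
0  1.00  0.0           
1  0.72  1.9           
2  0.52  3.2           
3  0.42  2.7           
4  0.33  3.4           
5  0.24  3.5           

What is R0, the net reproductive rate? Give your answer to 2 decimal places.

lx·mx by age: 0, 1.368, 1.664, 1.134, 1.122, 0.84
R0 = Σ lx·mx = 6.128 → 6.13

6.13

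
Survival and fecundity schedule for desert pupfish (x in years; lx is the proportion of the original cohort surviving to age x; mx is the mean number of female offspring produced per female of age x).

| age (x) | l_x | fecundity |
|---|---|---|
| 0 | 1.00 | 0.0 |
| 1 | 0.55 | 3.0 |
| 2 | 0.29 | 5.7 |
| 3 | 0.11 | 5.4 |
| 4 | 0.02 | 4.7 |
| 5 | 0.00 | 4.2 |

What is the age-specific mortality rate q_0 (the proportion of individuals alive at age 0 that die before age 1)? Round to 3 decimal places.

q_0 = (l_0 − l_1) / l_0 = (1 − 0.55) / 1
     = 0.45 / 1 = 0.45 → 0.450

0.450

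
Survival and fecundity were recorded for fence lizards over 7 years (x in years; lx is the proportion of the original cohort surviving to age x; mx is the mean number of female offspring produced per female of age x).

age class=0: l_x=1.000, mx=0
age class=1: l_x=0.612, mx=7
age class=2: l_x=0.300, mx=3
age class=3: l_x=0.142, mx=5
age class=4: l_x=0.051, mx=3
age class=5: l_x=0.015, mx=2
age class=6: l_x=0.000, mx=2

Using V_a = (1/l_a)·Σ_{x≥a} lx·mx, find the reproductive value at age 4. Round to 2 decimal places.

lx·mx for x ≥ 4: 0.153, 0.03, 0 → sum = 0.183
V_4 = 0.183 / l_4 = 0.183 / 0.051 = 3.588235… → 3.59

3.59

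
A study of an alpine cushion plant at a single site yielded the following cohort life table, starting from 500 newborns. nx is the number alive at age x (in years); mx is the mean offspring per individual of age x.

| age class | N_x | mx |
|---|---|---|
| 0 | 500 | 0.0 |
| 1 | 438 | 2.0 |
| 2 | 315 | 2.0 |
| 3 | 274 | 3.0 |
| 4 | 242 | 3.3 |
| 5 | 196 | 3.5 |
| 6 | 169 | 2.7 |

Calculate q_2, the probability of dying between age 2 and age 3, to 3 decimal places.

lx = nx/n0 = nx/500: 1, 0.876, 0.63, 0.548, 0.484, 0.392, 0.338
q_2 = (l_2 − l_3) / l_2 = (0.63 − 0.548) / 0.63
     = 0.082 / 0.63 = 0.130159… → 0.130

0.130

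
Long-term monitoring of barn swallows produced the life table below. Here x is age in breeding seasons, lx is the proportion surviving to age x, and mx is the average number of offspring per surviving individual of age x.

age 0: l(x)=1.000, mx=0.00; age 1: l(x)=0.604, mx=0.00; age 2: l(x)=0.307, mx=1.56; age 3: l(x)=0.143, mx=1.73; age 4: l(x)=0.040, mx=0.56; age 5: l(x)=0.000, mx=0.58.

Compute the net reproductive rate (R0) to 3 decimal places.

lx·mx by age: 0, 0, 0.47892, 0.24739, 0.0224, 0
R0 = Σ lx·mx = 0.74871 → 0.749

0.749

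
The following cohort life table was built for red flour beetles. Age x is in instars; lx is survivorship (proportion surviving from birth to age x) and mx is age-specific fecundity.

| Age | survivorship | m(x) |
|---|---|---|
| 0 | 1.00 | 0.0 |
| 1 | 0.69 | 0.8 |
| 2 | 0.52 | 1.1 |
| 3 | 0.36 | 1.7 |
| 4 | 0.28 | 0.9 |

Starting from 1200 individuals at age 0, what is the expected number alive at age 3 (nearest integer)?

Expected survivors = N0 · l_3 = 1200 × 0.36 = 432 → 432

432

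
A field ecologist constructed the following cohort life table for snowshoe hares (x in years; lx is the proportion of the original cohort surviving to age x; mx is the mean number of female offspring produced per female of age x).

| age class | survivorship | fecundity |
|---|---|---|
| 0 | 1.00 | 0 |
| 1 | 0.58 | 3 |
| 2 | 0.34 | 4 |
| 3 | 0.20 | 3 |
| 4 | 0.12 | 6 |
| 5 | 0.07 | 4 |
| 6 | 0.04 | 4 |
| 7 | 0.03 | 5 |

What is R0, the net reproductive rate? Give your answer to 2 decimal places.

lx·mx by age: 0, 1.74, 1.36, 0.6, 0.72, 0.28, 0.16, 0.15
R0 = Σ lx·mx = 5.01 → 5.01

5.01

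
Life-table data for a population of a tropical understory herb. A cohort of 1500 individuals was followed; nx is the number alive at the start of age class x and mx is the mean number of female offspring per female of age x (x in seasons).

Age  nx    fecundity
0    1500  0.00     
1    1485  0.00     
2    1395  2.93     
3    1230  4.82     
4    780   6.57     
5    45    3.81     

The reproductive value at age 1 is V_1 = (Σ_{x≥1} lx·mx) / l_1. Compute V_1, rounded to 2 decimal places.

10.31

lx = nx/n0 = nx/1500: 1, 0.99, 0.93, 0.82, 0.52, 0.03
lx·mx for x ≥ 1: 0, 2.7249, 3.9524, 3.4164, 0.1143 → sum = 10.208
V_1 = 10.208 / l_1 = 10.208 / 0.99 = 10.311111… → 10.31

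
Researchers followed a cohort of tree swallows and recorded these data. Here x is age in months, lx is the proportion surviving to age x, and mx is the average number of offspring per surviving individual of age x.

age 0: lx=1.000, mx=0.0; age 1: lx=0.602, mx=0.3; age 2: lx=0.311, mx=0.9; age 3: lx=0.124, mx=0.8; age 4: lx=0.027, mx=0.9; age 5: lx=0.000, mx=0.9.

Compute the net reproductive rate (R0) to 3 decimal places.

0.584

lx·mx by age: 0, 0.1806, 0.2799, 0.0992, 0.0243, 0
R0 = Σ lx·mx = 0.584 → 0.584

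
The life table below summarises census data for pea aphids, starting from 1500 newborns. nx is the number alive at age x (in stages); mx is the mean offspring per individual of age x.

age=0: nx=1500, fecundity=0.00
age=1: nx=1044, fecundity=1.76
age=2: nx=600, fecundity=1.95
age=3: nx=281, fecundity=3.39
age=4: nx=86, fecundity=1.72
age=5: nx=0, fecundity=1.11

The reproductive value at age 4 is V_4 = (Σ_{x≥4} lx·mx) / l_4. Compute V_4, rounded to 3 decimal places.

lx = nx/n0 = nx/1500: 1, 0.696, 0.4, 0.18733…, 0.05733…, 0
lx·mx for x ≥ 4: 0.098613…, 0 → sum = 0.098613…
V_4 = 0.098613… / l_4 = 0.098613… / 0.057333… = 1.72… → 1.720

1.720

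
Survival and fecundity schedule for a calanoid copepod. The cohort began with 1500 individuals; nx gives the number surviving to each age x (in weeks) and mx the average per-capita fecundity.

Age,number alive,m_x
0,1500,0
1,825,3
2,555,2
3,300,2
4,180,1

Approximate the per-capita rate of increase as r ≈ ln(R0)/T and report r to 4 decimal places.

0.6462

lx = nx/n0 = nx/1500: 1, 0.55, 0.37, 0.2, 0.12
R0 = Σ lx·mx = 0 + 1.65 + 0.74 + 0.4 + 0.12 = 2.91
Σ x·lx·mx = 4.81; T = 4.81/2.91 = 1.65292…
r ≈ ln(R0)/T = ln(2.91)/1.65292… = 0.646222… → 0.6462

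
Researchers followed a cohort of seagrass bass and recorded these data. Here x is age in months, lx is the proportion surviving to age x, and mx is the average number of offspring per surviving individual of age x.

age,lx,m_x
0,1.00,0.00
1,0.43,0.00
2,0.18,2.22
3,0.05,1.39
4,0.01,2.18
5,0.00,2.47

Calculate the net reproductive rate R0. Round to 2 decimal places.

0.49

lx·mx by age: 0, 0, 0.3996, 0.0695, 0.0218, 0
R0 = Σ lx·mx = 0.4909 → 0.49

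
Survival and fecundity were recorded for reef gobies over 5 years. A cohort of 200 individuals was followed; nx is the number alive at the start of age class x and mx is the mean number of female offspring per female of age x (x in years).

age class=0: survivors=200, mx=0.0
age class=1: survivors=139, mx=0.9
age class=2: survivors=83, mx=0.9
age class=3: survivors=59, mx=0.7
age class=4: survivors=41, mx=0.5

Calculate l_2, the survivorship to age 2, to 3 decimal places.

l_2 = n_2/n_0 = 83/200 = 0.415 → 0.415

0.415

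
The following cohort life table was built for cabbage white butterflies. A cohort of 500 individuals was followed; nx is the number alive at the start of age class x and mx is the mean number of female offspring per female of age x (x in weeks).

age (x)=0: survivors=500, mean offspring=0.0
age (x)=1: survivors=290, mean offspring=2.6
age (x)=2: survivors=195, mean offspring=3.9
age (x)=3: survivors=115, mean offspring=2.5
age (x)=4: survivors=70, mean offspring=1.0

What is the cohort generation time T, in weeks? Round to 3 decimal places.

lx = nx/n0 = nx/500: 1, 0.58, 0.39, 0.23, 0.14
lx·mx: 0, 1.508, 1.521, 0.575, 0.14 → R0 = 3.744
x·lx·mx: 0, 1.508, 3.042, 1.725, 0.56 → Σ = 6.835
T = 6.835 / 3.744 = 1.825588… → 1.826

1.826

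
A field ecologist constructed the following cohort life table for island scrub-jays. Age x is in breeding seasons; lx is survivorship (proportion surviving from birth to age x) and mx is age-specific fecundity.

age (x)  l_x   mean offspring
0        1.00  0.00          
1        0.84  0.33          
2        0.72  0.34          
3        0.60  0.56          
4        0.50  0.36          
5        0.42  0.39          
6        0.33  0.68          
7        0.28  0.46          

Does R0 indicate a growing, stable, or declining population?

R0 = Σ lx·mx = 0 + 0.2772 + 0.2448 + 0.336 + 0.18 + 0.1638 + 0.2244 + 0.1288 = 1.555
R0 > 1, so the population is growing.

growing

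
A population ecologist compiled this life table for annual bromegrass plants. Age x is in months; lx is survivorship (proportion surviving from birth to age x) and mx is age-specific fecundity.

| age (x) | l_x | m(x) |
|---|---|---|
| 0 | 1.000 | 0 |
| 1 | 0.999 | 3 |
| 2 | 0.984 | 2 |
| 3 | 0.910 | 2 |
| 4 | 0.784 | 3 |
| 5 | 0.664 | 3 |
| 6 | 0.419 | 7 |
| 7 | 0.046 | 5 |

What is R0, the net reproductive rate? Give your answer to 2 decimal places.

lx·mx by age: 0, 2.997, 1.968, 1.82, 2.352, 1.992, 2.933, 0.23
R0 = Σ lx·mx = 14.292 → 14.29

14.29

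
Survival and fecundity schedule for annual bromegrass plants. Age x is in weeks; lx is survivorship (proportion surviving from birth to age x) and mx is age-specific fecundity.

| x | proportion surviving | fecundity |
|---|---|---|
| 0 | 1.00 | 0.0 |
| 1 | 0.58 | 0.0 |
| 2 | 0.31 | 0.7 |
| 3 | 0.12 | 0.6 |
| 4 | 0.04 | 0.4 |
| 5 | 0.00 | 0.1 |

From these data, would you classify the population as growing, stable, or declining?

R0 = Σ lx·mx = 0 + 0 + 0.217 + 0.072 + 0.016 + 0 = 0.305
R0 < 1, so the population is declining.

declining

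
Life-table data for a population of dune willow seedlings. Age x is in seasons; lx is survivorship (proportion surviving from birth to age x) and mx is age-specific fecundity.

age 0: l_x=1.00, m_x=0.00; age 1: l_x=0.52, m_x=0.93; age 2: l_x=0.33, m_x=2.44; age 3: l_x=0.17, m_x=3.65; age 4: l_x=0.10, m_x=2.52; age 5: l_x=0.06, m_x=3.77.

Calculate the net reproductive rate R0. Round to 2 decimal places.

lx·mx by age: 0, 0.4836, 0.8052, 0.6205, 0.252, 0.2262
R0 = Σ lx·mx = 2.3875 → 2.39

2.39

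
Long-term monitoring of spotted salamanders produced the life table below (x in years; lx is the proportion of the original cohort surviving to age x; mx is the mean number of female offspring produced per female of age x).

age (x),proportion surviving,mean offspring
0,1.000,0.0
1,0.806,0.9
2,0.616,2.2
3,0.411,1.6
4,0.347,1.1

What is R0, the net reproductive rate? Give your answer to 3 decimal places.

lx·mx by age: 0, 0.7254, 1.3552, 0.6576, 0.3817
R0 = Σ lx·mx = 3.1199 → 3.120

3.120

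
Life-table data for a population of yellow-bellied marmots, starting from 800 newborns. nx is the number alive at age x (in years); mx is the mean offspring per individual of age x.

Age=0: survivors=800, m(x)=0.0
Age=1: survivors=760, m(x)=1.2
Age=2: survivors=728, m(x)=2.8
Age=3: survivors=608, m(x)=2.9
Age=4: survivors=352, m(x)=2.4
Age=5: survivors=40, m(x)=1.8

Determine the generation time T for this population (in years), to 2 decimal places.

lx = nx/n0 = nx/800: 1, 0.95, 0.91, 0.76, 0.44, 0.05
lx·mx: 0, 1.14, 2.548, 2.204, 1.056, 0.09 → R0 = 7.038
x·lx·mx: 0, 1.14, 5.096, 6.612, 4.224, 0.45 → Σ = 17.522
T = 17.522 / 7.038 = 2.489628… → 2.49

2.49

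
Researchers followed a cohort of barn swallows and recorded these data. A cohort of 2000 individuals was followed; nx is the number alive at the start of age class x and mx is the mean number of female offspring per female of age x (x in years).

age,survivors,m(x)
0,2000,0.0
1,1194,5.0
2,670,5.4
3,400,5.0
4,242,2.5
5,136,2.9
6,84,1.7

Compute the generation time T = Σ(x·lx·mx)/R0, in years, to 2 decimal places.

1.92

lx = nx/n0 = nx/2000: 1, 0.597, 0.335, 0.2, 0.121, 0.068, 0.042
lx·mx: 0, 2.985, 1.809, 1, 0.3025, 0.1972, 0.0714 → R0 = 6.3651
x·lx·mx: 0, 2.985, 3.618, 3, 1.21, 0.986, 0.4284 → Σ = 12.2274
T = 12.2274 / 6.3651 = 1.921007… → 1.92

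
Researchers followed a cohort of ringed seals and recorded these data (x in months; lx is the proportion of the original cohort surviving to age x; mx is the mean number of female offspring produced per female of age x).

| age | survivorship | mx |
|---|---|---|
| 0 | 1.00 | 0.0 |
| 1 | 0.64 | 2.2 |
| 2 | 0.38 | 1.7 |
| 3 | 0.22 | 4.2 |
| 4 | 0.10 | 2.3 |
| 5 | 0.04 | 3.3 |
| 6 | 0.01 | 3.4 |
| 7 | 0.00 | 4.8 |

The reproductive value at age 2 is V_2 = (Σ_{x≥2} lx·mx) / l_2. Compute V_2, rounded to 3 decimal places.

5.174

lx·mx for x ≥ 2: 0.646, 0.924, 0.23, 0.132, 0.034, 0 → sum = 1.966
V_2 = 1.966 / l_2 = 1.966 / 0.38 = 5.173684… → 5.174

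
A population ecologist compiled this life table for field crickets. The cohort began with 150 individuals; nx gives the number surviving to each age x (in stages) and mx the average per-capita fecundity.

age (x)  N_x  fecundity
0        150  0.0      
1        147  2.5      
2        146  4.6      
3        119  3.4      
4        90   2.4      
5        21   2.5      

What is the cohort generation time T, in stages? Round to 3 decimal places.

2.366

lx = nx/n0 = nx/150: 1, 0.98, 0.97333…, 0.79333…, 0.6, 0.14
lx·mx: 0, 2.45, 4.477333…, 2.697333…, 1.44, 0.35 → R0 = 11.414667…
x·lx·mx: 0, 2.45, 8.954667…, 8.092…, 5.76, 1.75 → Σ = 27.006667…
T = 27.006667… / 11.414667… = 2.365962… → 2.366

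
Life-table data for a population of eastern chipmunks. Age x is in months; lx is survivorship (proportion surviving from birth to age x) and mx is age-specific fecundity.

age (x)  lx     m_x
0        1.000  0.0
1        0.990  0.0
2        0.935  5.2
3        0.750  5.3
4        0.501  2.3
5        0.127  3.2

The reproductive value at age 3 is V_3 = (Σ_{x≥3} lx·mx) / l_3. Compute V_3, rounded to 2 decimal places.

lx·mx for x ≥ 3: 3.975, 1.1523, 0.4064 → sum = 5.5337
V_3 = 5.5337 / l_3 = 5.5337 / 0.75 = 7.378267… → 7.38

7.38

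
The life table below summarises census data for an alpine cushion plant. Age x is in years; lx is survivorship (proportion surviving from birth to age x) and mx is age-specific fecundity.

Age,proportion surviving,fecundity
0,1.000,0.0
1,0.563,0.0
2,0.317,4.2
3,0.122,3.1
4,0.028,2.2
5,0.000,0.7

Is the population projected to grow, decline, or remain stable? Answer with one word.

R0 = Σ lx·mx = 0 + 0 + 1.3314 + 0.3782 + 0.0616 + 0 = 1.7712
R0 > 1, so the population is growing.

growing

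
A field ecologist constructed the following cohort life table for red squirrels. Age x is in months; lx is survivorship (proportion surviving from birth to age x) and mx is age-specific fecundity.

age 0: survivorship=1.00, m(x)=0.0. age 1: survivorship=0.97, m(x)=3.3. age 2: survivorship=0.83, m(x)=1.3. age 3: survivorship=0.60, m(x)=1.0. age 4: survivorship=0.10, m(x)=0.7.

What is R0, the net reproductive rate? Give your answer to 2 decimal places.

4.95

lx·mx by age: 0, 3.201, 1.079, 0.6, 0.07
R0 = Σ lx·mx = 4.95 → 4.95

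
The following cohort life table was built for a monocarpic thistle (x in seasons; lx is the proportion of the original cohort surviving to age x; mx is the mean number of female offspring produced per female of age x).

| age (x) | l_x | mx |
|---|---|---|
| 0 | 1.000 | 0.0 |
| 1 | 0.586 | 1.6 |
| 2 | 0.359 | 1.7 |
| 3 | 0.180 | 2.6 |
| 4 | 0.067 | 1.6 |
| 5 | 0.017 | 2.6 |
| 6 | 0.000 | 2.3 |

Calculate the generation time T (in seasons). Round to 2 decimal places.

1.94

lx·mx: 0, 0.9376, 0.6103, 0.468, 0.1072, 0.0442, 0 → R0 = 2.1673
x·lx·mx: 0, 0.9376, 1.2206, 1.404, 0.4288, 0.221, 0 → Σ = 4.212
T = 4.212 / 2.1673 = 1.943432… → 1.94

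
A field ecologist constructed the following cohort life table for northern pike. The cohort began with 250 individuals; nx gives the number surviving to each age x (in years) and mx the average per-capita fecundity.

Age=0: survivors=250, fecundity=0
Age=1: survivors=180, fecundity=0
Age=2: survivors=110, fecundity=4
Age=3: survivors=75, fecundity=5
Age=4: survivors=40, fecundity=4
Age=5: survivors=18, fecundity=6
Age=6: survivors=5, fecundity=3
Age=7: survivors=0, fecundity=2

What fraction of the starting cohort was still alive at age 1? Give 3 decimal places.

l_1 = n_1/n_0 = 180/250 = 0.72 → 0.720

0.720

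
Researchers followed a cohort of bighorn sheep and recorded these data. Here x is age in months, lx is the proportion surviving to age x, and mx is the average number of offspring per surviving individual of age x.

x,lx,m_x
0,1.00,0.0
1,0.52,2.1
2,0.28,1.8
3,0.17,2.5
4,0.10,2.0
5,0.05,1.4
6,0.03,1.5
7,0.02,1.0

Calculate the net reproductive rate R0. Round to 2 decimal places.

2.36

lx·mx by age: 0, 1.092, 0.504, 0.425, 0.2, 0.07, 0.045, 0.02
R0 = Σ lx·mx = 2.356 → 2.36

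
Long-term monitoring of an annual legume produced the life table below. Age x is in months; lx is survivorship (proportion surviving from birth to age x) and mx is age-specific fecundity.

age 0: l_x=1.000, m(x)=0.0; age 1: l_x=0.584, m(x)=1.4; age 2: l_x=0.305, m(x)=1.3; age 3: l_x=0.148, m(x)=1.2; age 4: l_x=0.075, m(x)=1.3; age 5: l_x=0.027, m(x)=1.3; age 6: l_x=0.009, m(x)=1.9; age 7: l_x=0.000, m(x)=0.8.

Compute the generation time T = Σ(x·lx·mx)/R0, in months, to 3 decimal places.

1.824

lx·mx: 0, 0.8176, 0.3965, 0.1776, 0.0975, 0.0351, 0.0171, 0 → R0 = 1.5414
x·lx·mx: 0, 0.8176, 0.793, 0.5328, 0.39, 0.1755, 0.1026, 0 → Σ = 2.8115
T = 2.8115 / 1.5414 = 1.823991… → 1.824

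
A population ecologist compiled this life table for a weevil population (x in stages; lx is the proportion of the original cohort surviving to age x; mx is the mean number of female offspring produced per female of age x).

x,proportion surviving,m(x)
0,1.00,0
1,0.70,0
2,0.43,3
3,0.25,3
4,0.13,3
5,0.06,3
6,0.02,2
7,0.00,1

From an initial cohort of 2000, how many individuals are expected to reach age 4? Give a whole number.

Expected survivors = N0 · l_4 = 2000 × 0.13 = 260 → 260

260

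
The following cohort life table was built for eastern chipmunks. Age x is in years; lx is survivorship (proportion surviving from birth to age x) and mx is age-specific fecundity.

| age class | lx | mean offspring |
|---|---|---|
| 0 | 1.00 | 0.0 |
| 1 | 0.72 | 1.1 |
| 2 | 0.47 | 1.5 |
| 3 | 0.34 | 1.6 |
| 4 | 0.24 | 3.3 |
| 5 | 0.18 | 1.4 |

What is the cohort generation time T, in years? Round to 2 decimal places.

lx·mx: 0, 0.792, 0.705, 0.544, 0.792, 0.252 → R0 = 3.085
x·lx·mx: 0, 0.792, 1.41, 1.632, 3.168, 1.26 → Σ = 8.262
T = 8.262 / 3.085 = 2.67812… → 2.68

2.68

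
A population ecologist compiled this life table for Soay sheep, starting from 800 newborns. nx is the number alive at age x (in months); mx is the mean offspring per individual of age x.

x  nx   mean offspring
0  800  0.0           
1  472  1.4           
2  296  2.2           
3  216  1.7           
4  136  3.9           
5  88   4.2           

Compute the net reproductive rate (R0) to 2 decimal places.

lx = nx/n0 = nx/800: 1, 0.59, 0.37, 0.27, 0.17, 0.11
lx·mx by age: 0, 0.826, 0.814, 0.459, 0.663, 0.462
R0 = Σ lx·mx = 3.224 → 3.22

3.22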